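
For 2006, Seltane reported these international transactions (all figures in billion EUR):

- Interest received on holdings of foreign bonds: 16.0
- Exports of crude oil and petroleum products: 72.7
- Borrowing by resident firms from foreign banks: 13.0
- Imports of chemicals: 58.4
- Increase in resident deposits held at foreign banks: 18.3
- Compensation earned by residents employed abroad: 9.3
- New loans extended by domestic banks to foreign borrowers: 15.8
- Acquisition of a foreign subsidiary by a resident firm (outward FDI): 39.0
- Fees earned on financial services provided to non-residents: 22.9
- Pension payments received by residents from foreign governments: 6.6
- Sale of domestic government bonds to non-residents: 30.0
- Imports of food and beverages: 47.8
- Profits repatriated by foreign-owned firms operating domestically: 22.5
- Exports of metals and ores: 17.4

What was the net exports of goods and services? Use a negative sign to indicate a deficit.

6.8

Goods: 17.4 - 58.4 + 72.7 - 47.8 = -16.1
Services: 22.9
Trade balance = -16.1 + 22.9 = 6.8
(Excluded from the trade balance — primary income: interest received on holdings of foreign bonds 16.0, compensation earned by residents employed abroad 9.3, profits repatriated by foreign-owned firms operating domestically 22.5; financial account: borrowing by resident firms from foreign banks 13.0, increase in resident deposits held at foreign banks 18.3, new loans extended by domestic banks to foreign borrowers 15.8, acquisition of a foreign subsidiary by a resident firm (outward FDI) 39.0, sale of domestic government bonds to non-residents 30.0; secondary income: pension payments received by residents from foreign governments 6.6.)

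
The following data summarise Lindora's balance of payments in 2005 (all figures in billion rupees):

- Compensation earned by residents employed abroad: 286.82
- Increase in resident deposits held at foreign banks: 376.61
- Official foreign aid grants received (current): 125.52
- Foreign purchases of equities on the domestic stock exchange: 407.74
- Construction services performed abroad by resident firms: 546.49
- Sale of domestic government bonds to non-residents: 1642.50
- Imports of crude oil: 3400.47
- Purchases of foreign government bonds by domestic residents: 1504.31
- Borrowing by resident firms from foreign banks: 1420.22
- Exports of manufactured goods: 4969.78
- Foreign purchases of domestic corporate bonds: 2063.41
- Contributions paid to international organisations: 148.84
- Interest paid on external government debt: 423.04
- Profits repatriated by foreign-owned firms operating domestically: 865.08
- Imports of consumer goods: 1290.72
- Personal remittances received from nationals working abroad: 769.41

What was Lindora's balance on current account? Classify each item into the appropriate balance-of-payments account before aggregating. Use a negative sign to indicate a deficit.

569.87

Goods: 4969.78 - 1290.72 - 3400.47 = 278.59
Services: 546.49
Primary income: -865.08 + 286.82 - 423.04 = -1001.30
Secondary income: 769.41 + 125.52 - 148.84 = 746.09
Current account = 278.59 + 546.49 + (-1001.30) + 746.09 = 569.87
(Excluded from the current account — financial account: increase in resident deposits held at foreign banks 376.61, foreign purchases of equities on the domestic stock exchange 407.74, sale of domestic government bonds to non-residents 1642.50, purchases of foreign government bonds by domestic residents 1504.31, borrowing by resident firms from foreign banks 1420.22, foreign purchases of domestic corporate bonds 2063.41.)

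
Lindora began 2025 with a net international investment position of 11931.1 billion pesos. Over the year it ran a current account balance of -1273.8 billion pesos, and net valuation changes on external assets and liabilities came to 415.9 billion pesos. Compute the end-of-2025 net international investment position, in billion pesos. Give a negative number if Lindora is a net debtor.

Change in NIIP = current account + net valuation change = -1273.8 + 415.9 = -857.9
End-of-year NIIP = 11931.1 + (-857.9) = 11073.2

11073.2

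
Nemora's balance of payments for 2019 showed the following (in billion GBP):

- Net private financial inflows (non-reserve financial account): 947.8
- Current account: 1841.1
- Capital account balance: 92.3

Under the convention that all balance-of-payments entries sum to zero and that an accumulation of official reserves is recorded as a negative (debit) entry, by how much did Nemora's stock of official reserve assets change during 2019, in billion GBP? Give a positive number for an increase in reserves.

Official reserve transactions balance = -(1841.1 + 92.3 + 947.8) = -2881.2
An accumulation of reserves is recorded as a debit (negative entry), so the change in the stock of reserves is the negative of that balance.
Change in official reserves = -(-2881.2) = 2881.2

2881.2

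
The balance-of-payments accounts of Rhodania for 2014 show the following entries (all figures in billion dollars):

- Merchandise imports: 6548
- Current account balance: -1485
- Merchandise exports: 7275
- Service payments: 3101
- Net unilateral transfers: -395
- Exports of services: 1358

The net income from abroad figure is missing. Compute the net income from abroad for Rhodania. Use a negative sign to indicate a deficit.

Current account = goods balance + services balance + net primary income + net secondary income
Sum of the known components = -1411
Net income from abroad = CA - (known components) = -1485 - (-1411) = -74

-74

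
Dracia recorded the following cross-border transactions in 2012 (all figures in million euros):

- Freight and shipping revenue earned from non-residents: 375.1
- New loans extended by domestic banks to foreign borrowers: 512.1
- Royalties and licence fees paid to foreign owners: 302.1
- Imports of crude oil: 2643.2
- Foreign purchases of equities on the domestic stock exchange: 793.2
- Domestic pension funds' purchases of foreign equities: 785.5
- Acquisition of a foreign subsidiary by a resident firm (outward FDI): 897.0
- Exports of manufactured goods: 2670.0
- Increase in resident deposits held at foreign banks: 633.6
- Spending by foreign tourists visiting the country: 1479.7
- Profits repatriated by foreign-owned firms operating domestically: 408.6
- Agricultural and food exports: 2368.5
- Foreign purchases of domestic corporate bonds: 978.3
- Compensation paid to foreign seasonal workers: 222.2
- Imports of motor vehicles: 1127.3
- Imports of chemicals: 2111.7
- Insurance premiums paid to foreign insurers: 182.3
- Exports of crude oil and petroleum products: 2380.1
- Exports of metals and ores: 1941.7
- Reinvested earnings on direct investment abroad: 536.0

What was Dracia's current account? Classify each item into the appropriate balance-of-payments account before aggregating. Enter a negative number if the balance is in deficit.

Goods: 2380.1 + 2670.0 + 2368.5 + 1941.7 - 2111.7 - 1127.3 - 2643.2 = 3478.1
Services: -182.3 - 302.1 + 375.1 + 1479.7 = 1370.4
Primary income: -222.2 + 536.0 - 408.6 = -94.8
Current account = 3478.1 + 1370.4 + (-94.8) = 4753.7
(Excluded from the current account — financial account: new loans extended by domestic banks to foreign borrowers 512.1, foreign purchases of equities on the domestic stock exchange 793.2, domestic pension funds' purchases of foreign equities 785.5, acquisition of a foreign subsidiary by a resident firm (outward FDI) 897.0, increase in resident deposits held at foreign banks 633.6, foreign purchases of domestic corporate bonds 978.3.)

4753.7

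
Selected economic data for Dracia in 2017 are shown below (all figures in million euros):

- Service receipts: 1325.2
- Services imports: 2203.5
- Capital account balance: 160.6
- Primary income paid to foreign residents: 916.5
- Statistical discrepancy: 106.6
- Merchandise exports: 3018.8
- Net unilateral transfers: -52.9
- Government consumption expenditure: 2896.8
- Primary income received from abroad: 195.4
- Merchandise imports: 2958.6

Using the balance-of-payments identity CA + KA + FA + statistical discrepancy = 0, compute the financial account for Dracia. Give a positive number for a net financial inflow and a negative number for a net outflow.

Goods balance = 3018.8 - 2958.6 = 60.2
Services balance = 1325.2 - 2203.5 = -878.3
Trade balance (goods + services) = 60.2 + (-878.3) = -818.1
Net primary income = 195.4 - 916.5 = -721.1
Net secondary income = -52.9
Current account = -818.1 + (-721.1) + (-52.9) = -1592.1
Financial account = -(-1592.1 + 160.6 + 106.6) = 1324.9

1324.9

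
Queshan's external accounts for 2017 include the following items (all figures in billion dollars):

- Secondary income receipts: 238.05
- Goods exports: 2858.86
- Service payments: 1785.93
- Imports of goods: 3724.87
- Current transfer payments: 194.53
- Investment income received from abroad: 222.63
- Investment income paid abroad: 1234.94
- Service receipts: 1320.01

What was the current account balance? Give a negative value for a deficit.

-2300.72

Goods balance = 2858.86 - 3724.87 = -866.01
Services balance = 1320.01 - 1785.93 = -465.92
Trade balance (goods + services) = -866.01 + (-465.92) = -1331.93
Net primary income = 222.63 - 1234.94 = -1012.31
Net secondary income = 238.05 - 194.53 = 43.52
Current account = -1331.93 + (-1012.31) + 43.52 = -2300.72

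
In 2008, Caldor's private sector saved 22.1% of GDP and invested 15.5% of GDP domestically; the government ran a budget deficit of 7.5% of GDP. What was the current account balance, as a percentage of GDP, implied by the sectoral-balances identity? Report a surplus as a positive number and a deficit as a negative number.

By the sectoral-balances identity, CA = (S_private - I) + (T - G).
Private balance = 22.1 - 15.5 = 6.6
Government balance (T - G) = -7.5
CA = 6.6 + (-7.5) = -0.9

-0.9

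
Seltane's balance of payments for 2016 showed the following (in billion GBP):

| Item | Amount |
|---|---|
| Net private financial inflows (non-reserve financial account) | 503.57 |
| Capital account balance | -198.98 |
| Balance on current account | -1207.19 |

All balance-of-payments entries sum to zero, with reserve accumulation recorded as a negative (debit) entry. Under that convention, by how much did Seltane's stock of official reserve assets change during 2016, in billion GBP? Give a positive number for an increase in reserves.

-902.60

Official reserve transactions balance = -((-1207.19) + (-198.98) + 503.57) = 902.60
An accumulation of reserves is recorded as a debit (negative entry), so the change in the stock of reserves is the negative of that balance.
Change in official reserves = -(902.60) = -902.60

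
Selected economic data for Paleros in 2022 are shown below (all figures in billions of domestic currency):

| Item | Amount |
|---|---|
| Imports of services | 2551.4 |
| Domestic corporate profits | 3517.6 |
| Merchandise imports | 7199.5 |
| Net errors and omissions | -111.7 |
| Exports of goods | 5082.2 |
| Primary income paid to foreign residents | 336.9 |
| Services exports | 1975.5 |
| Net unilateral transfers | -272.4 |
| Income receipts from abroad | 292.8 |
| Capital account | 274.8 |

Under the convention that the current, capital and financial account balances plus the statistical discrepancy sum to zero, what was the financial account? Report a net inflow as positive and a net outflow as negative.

Goods balance = 5082.2 - 7199.5 = -2117.3
Services balance = 1975.5 - 2551.4 = -575.9
Trade balance (goods + services) = -2117.3 + (-575.9) = -2693.2
Net primary income = 292.8 - 336.9 = -44.1
Net secondary income = -272.4
Current account = -2693.2 + (-44.1) + (-272.4) = -3009.7
Financial account = -(-3009.7 + 274.8 + (-111.7)) = 2846.6

2846.6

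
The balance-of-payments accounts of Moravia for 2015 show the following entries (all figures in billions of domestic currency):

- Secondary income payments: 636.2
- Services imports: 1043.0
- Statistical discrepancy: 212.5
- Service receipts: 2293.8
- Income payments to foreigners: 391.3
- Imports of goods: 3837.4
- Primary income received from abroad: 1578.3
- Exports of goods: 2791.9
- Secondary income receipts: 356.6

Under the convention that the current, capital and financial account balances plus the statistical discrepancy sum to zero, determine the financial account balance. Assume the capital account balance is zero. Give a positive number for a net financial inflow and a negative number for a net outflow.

-1325.2

Goods balance = 2791.9 - 3837.4 = -1045.5
Services balance = 2293.8 - 1043.0 = 1250.8
Trade balance (goods + services) = -1045.5 + 1250.8 = 205.3
Net primary income = 1578.3 - 391.3 = 1187.0
Net secondary income = 356.6 - 636.2 = -279.6
Current account = 205.3 + 1187.0 + (-279.6) = 1112.7
Financial account = -(1112.7 + 212.5) = -1325.2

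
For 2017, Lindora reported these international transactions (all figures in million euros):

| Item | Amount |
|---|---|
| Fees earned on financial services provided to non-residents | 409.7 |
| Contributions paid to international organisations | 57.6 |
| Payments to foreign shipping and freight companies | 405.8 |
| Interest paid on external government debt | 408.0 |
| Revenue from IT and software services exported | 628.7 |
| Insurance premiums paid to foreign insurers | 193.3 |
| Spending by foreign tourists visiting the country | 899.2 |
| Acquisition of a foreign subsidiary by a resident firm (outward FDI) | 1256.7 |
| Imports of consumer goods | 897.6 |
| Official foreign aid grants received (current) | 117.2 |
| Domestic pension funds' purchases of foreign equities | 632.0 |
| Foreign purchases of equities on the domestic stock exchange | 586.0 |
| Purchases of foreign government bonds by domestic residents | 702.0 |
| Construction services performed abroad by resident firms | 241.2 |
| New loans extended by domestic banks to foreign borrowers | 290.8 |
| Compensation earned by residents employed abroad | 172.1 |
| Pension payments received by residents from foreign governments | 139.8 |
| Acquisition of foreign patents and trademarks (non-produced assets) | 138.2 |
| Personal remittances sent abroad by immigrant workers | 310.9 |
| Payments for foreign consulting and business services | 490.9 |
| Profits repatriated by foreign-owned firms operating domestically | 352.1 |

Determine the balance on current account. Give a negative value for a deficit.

-508.3

Goods: -897.6
Services: 628.7 + 241.2 - 490.9 - 193.3 - 405.8 + 409.7 + 899.2 = 1088.8
Primary income: -352.1 - 408.0 + 172.1 = -588.0
Secondary income: -310.9 - 57.6 + 139.8 + 117.2 = -111.5
Current account = (-897.6) + 1088.8 + (-588.0) + (-111.5) = -508.3
(Excluded from the current account — financial account: acquisition of a foreign subsidiary by a resident firm (outward FDI) 1256.7, domestic pension funds' purchases of foreign equities 632.0, foreign purchases of equities on the domestic stock exchange 586.0, purchases of foreign government bonds by domestic residents 702.0, new loans extended by domestic banks to foreign borrowers 290.8; capital account: acquisition of foreign patents and trademarks (non-produced assets) 138.2.)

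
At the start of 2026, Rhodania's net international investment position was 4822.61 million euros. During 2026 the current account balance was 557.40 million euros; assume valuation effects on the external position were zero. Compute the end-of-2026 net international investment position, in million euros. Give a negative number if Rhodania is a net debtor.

5380.01

With no valuation effects, change in NIIP = current account = 557.40
End-of-year NIIP = 4822.61 + 557.40 = 5380.01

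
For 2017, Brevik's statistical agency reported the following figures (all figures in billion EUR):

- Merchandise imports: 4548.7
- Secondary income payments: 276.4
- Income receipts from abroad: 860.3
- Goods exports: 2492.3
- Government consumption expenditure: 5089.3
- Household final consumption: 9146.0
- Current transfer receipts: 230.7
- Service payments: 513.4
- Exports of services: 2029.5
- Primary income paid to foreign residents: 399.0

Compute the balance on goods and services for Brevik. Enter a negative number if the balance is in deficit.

-540.3

Goods balance = 2492.3 - 4548.7 = -2056.4
Services balance = 2029.5 - 513.4 = 1516.1
Trade balance (goods + services) = -2056.4 + 1516.1 = -540.3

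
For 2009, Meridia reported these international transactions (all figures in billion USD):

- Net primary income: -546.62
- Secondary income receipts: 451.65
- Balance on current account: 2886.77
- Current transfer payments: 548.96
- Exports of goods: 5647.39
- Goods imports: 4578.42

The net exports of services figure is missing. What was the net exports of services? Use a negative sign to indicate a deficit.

2461.73

Current account = goods balance + services balance + net primary income + net secondary income
Sum of the known components = 425.04
Net exports of services = CA - (known components) = 2886.77 - 425.04 = 2461.73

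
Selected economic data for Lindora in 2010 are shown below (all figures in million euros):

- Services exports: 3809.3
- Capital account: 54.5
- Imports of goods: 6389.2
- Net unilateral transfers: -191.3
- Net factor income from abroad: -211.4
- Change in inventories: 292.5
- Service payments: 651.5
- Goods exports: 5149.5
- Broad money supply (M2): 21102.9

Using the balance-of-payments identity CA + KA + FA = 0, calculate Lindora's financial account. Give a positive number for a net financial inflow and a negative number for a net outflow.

Goods balance = 5149.5 - 6389.2 = -1239.7
Services balance = 3809.3 - 651.5 = 3157.8
Trade balance (goods + services) = -1239.7 + 3157.8 = 1918.1
Net primary income = -211.4
Net secondary income = -191.3
Current account = 1918.1 + (-211.4) + (-191.3) = 1515.4
Financial account = -(1515.4 + 54.5) = -1569.9

-1569.9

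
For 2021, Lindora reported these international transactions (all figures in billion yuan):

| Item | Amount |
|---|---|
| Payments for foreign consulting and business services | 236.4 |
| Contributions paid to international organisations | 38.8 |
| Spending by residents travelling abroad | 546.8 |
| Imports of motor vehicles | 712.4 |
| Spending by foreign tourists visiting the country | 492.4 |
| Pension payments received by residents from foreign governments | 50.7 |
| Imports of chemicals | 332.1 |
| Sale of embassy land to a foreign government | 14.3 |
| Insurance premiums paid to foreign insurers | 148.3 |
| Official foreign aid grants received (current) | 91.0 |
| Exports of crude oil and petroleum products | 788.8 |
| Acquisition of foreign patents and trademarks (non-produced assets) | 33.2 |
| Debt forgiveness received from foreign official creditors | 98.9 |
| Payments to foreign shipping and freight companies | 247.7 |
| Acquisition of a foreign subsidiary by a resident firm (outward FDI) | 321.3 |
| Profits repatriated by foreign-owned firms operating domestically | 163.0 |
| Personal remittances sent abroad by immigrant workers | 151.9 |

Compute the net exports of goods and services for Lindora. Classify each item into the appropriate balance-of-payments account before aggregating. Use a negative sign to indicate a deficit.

-942.5

Goods: 788.8 - 332.1 - 712.4 = -255.7
Services: -546.8 - 236.4 - 148.3 + 492.4 - 247.7 = -686.8
Trade balance = -255.7 + (-686.8) = -942.5
(Excluded from the trade balance — secondary income: contributions paid to international organisations 38.8, pension payments received by residents from foreign governments 50.7, official foreign aid grants received (current) 91.0, personal remittances sent abroad by immigrant workers 151.9; capital account: sale of embassy land to a foreign government 14.3, acquisition of foreign patents and trademarks (non-produced assets) 33.2, debt forgiveness received from foreign official creditors 98.9; financial account: acquisition of a foreign subsidiary by a resident firm (outward FDI) 321.3; primary income: profits repatriated by foreign-owned firms operating domestically 163.0.)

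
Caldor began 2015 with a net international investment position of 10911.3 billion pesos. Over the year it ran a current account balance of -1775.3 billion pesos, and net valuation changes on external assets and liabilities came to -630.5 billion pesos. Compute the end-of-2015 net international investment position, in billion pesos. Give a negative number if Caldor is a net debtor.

8505.5

Change in NIIP = current account + net valuation change = -1775.3 + (-630.5) = -2405.8
End-of-year NIIP = 10911.3 + (-2405.8) = 8505.5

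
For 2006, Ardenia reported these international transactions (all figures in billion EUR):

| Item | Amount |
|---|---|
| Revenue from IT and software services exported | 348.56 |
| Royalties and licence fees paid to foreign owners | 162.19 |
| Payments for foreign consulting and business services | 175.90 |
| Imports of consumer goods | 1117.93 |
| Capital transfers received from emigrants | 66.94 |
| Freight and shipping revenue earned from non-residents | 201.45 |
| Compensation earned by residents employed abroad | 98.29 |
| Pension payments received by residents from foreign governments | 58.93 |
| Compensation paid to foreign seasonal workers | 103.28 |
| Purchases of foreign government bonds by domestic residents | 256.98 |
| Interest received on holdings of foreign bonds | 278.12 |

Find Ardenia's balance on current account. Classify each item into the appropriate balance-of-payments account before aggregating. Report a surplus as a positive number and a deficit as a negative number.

-573.95

Goods: -1117.93
Services: -175.90 + 348.56 + 201.45 - 162.19 = 211.92
Primary income: 278.12 + 98.29 - 103.28 = 273.13
Secondary income: 58.93
Current account = (-1117.93) + 211.92 + 273.13 + 58.93 = -573.95
(Excluded from the current account — capital account: capital transfers received from emigrants 66.94; financial account: purchases of foreign government bonds by domestic residents 256.98.)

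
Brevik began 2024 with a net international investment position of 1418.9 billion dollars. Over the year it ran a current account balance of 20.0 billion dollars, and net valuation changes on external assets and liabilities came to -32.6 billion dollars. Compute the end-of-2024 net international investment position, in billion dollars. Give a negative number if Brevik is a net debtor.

1406.3

Change in NIIP = current account + net valuation change = 20.0 + (-32.6) = -12.6
End-of-year NIIP = 1418.9 + (-12.6) = 1406.3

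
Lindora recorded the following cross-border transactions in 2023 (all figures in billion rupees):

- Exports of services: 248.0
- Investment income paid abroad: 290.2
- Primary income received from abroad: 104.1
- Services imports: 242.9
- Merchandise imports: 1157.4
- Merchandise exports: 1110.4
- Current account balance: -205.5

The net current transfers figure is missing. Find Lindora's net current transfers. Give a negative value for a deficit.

22.5

Current account = goods balance + services balance + net primary income + net secondary income
Sum of the known components = -228.0
Net current transfers = CA - (known components) = -205.5 - (-228.0) = 22.5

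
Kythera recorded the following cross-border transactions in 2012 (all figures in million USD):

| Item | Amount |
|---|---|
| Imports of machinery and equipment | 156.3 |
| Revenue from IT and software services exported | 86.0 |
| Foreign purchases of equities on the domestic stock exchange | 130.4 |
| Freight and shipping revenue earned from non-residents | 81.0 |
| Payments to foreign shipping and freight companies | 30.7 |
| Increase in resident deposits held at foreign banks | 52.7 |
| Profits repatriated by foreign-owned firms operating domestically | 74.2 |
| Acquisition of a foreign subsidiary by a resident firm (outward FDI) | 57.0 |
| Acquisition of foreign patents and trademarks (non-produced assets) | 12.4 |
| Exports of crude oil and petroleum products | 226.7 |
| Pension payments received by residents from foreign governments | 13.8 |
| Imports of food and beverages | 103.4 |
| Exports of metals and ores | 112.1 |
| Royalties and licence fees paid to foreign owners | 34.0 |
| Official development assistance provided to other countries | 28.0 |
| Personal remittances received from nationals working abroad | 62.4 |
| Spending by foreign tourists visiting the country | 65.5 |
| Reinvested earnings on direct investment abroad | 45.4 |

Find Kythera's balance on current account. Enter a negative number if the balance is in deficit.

266.3

Goods: -103.4 + 112.1 - 156.3 + 226.7 = 79.1
Services: 86.0 - 30.7 + 81.0 + 65.5 - 34.0 = 167.8
Primary income: -74.2 + 45.4 = -28.8
Secondary income: 13.8 - 28.0 + 62.4 = 48.2
Current account = 79.1 + 167.8 + (-28.8) + 48.2 = 266.3
(Excluded from the current account — financial account: foreign purchases of equities on the domestic stock exchange 130.4, increase in resident deposits held at foreign banks 52.7, acquisition of a foreign subsidiary by a resident firm (outward FDI) 57.0; capital account: acquisition of foreign patents and trademarks (non-produced assets) 12.4.)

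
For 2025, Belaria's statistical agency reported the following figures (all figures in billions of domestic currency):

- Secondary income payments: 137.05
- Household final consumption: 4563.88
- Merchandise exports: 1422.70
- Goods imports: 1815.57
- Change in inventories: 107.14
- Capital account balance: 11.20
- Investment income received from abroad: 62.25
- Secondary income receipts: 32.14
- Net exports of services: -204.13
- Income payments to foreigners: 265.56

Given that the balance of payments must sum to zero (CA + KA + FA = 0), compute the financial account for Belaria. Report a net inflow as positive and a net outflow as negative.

Goods balance = 1422.70 - 1815.57 = -392.87
Services balance = -204.13
Trade balance (goods + services) = -392.87 + (-204.13) = -597.00
Net primary income = 62.25 - 265.56 = -203.31
Net secondary income = 32.14 - 137.05 = -104.91
Current account = -597.00 + (-203.31) + (-104.91) = -905.22
Financial account = -(-905.22 + 11.20) = 894.02

894.02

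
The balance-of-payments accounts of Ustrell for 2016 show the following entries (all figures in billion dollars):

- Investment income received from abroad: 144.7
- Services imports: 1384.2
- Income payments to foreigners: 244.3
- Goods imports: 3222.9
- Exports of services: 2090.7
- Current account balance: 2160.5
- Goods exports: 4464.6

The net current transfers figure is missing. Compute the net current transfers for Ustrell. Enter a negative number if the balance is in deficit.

Current account = goods balance + services balance + net primary income + net secondary income
Sum of the known components = 1848.6
Net current transfers = CA - (known components) = 2160.5 - 1848.6 = 311.9

311.9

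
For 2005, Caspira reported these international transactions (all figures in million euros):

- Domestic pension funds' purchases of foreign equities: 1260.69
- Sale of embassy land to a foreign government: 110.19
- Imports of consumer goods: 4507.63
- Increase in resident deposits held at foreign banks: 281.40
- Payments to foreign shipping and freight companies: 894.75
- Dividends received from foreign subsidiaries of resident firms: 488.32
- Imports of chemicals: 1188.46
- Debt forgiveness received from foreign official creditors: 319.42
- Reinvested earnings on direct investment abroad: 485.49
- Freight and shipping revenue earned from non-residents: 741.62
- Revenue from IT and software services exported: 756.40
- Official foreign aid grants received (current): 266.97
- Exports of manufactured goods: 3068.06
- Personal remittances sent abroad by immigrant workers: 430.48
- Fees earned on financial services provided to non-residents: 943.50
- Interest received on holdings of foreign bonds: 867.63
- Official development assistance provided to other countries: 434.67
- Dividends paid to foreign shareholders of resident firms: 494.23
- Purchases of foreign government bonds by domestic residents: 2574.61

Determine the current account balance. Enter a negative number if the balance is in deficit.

-332.23

Goods: -1188.46 + 3068.06 - 4507.63 = -2628.03
Services: 741.62 - 894.75 + 943.50 + 756.40 = 1546.77
Primary income: -494.23 + 488.32 + 867.63 + 485.49 = 1347.21
Secondary income: 266.97 - 430.48 - 434.67 = -598.18
Current account = (-2628.03) + 1546.77 + 1347.21 + (-598.18) = -332.23
(Excluded from the current account — financial account: domestic pension funds' purchases of foreign equities 1260.69, increase in resident deposits held at foreign banks 281.40, purchases of foreign government bonds by domestic residents 2574.61; capital account: sale of embassy land to a foreign government 110.19, debt forgiveness received from foreign official creditors 319.42.)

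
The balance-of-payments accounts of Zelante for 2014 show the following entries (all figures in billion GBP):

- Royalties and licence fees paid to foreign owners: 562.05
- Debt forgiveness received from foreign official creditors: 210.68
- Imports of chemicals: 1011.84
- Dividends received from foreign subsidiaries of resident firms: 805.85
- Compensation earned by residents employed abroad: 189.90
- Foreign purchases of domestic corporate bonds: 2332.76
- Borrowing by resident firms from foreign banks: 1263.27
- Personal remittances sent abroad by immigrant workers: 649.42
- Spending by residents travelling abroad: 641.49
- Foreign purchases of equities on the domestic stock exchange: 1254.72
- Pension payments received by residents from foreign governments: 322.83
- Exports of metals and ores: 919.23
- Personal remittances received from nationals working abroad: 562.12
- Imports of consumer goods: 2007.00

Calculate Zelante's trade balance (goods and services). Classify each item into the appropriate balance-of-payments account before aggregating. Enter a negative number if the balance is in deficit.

Goods: 919.23 - 1011.84 - 2007.00 = -2099.61
Services: -562.05 - 641.49 = -1203.54
Trade balance = -2099.61 + (-1203.54) = -3303.15
(Excluded from the trade balance — capital account: debt forgiveness received from foreign official creditors 210.68; primary income: dividends received from foreign subsidiaries of resident firms 805.85, compensation earned by residents employed abroad 189.90; financial account: foreign purchases of domestic corporate bonds 2332.76, borrowing by resident firms from foreign banks 1263.27, foreign purchases of equities on the domestic stock exchange 1254.72; secondary income: personal remittances sent abroad by immigrant workers 649.42, pension payments received by residents from foreign governments 322.83, personal remittances received from nationals working abroad 562.12.)

-3303.15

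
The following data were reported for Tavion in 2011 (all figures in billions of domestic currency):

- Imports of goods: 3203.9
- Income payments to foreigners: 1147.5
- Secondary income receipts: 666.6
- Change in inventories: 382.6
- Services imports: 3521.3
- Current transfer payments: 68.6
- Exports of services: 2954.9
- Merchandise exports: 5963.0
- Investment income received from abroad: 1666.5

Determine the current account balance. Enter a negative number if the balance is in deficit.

3309.7

Goods balance = 5963.0 - 3203.9 = 2759.1
Services balance = 2954.9 - 3521.3 = -566.4
Trade balance (goods + services) = 2759.1 + (-566.4) = 2192.7
Net primary income = 1666.5 - 1147.5 = 519.0
Net secondary income = 666.6 - 68.6 = 598.0
Current account = 2192.7 + 519.0 + 598.0 = 3309.7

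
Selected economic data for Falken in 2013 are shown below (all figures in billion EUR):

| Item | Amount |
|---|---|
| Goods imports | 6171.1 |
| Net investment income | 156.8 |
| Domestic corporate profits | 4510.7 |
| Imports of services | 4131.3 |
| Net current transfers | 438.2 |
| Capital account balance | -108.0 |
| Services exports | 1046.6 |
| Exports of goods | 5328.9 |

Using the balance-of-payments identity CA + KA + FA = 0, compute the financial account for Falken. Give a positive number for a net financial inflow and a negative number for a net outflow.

Goods balance = 5328.9 - 6171.1 = -842.2
Services balance = 1046.6 - 4131.3 = -3084.7
Trade balance (goods + services) = -842.2 + (-3084.7) = -3926.9
Net primary income = 156.8
Net secondary income = 438.2
Current account = -3926.9 + 156.8 + 438.2 = -3331.9
Financial account = -(-3331.9 + (-108.0)) = 3439.9

3439.9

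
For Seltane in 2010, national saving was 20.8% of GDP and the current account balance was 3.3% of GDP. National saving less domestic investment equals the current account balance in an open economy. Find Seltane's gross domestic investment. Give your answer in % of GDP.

17.5

I = S - CA = 20.8 - 3.3 = 17.5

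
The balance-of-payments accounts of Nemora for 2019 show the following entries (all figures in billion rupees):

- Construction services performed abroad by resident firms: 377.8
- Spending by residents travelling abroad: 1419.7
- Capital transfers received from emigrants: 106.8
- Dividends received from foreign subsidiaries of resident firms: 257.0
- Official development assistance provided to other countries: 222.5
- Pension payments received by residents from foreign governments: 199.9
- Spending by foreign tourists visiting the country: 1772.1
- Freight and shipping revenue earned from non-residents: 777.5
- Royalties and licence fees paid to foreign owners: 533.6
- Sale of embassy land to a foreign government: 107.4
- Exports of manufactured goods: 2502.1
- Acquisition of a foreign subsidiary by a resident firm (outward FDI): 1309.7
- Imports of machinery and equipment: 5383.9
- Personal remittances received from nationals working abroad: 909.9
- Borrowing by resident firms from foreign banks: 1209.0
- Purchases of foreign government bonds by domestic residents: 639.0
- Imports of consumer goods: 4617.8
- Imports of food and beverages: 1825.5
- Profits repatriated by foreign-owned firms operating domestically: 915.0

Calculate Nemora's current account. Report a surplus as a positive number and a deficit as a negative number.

Goods: -5383.9 - 1825.5 - 4617.8 + 2502.1 = -9325.1
Services: 377.8 - 533.6 + 777.5 + 1772.1 - 1419.7 = 974.1
Primary income: -915.0 + 257.0 = -658.0
Secondary income: -222.5 + 909.9 + 199.9 = 887.3
Current account = (-9325.1) + 974.1 + (-658.0) + 887.3 = -8121.7
(Excluded from the current account — capital account: capital transfers received from emigrants 106.8, sale of embassy land to a foreign government 107.4; financial account: acquisition of a foreign subsidiary by a resident firm (outward FDI) 1309.7, borrowing by resident firms from foreign banks 1209.0, purchases of foreign government bonds by domestic residents 639.0.)

-8121.7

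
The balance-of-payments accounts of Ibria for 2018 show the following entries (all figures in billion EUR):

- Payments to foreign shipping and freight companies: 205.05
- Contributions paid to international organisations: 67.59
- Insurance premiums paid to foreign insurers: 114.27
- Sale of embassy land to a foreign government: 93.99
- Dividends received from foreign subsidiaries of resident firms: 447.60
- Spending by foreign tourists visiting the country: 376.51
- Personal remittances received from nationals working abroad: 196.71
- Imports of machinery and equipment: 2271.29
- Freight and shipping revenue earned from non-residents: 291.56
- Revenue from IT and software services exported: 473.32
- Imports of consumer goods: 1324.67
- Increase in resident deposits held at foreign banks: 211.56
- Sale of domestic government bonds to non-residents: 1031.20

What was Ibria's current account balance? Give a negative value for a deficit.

-2197.17

Goods: -2271.29 - 1324.67 = -3595.96
Services: 473.32 - 114.27 + 291.56 + 376.51 - 205.05 = 822.07
Primary income: 447.60
Secondary income: -67.59 + 196.71 = 129.12
Current account = (-3595.96) + 822.07 + 447.60 + 129.12 = -2197.17
(Excluded from the current account — capital account: sale of embassy land to a foreign government 93.99; financial account: increase in resident deposits held at foreign banks 211.56, sale of domestic government bonds to non-residents 1031.20.)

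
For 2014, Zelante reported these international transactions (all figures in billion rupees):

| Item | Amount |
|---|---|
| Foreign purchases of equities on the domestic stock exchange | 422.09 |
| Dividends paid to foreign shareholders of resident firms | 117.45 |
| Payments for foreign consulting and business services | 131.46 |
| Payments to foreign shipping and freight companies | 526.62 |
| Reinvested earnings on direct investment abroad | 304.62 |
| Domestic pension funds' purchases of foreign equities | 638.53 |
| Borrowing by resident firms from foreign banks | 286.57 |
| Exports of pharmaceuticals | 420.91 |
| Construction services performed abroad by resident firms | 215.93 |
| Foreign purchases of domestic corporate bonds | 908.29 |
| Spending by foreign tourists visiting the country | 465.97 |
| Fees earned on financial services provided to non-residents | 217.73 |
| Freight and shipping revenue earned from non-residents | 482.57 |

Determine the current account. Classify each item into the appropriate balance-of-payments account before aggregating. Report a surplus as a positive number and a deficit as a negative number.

Goods: 420.91
Services: 465.97 + 217.73 - 131.46 - 526.62 + 215.93 + 482.57 = 724.12
Primary income: -117.45 + 304.62 = 187.17
Current account = 420.91 + 724.12 + 187.17 = 1332.20
(Excluded from the current account — financial account: foreign purchases of equities on the domestic stock exchange 422.09, domestic pension funds' purchases of foreign equities 638.53, borrowing by resident firms from foreign banks 286.57, foreign purchases of domestic corporate bonds 908.29.)

1332.20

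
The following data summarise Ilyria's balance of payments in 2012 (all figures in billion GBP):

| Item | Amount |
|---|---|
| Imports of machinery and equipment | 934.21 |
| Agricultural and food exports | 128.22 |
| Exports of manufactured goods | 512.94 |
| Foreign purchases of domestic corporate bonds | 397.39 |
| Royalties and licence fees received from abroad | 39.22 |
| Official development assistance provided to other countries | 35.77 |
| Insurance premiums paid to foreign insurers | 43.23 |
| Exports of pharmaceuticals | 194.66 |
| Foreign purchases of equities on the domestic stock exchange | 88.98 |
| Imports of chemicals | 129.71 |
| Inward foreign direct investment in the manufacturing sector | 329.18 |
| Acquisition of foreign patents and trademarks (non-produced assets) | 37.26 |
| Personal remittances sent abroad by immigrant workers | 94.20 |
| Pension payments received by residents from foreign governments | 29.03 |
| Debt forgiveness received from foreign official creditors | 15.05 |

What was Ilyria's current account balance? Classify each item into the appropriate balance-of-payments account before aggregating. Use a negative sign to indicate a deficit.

Goods: 512.94 + 128.22 - 129.71 - 934.21 + 194.66 = -228.10
Services: 39.22 - 43.23 = -4.01
Secondary income: 29.03 - 35.77 - 94.20 = -100.94
Current account = (-228.10) + (-4.01) + (-100.94) = -333.05
(Excluded from the current account — financial account: foreign purchases of domestic corporate bonds 397.39, foreign purchases of equities on the domestic stock exchange 88.98, inward foreign direct investment in the manufacturing sector 329.18; capital account: acquisition of foreign patents and trademarks (non-produced assets) 37.26, debt forgiveness received from foreign official creditors 15.05.)

-333.05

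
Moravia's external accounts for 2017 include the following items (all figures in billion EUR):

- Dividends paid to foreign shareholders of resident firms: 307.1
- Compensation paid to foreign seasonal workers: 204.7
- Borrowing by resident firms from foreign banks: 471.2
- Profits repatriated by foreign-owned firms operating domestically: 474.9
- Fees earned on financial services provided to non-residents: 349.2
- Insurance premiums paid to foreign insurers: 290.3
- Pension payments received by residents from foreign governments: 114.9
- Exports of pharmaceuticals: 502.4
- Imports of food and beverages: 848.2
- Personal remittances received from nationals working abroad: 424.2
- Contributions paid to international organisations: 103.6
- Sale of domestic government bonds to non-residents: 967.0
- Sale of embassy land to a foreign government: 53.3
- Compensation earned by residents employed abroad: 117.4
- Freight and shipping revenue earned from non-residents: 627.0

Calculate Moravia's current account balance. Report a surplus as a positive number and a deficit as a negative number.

-93.7

Goods: 502.4 - 848.2 = -345.8
Services: -290.3 + 627.0 + 349.2 = 685.9
Primary income: -204.7 - 474.9 - 307.1 + 117.4 = -869.3
Secondary income: 114.9 + 424.2 - 103.6 = 435.5
Current account = (-345.8) + 685.9 + (-869.3) + 435.5 = -93.7
(Excluded from the current account — financial account: borrowing by resident firms from foreign banks 471.2, sale of domestic government bonds to non-residents 967.0; capital account: sale of embassy land to a foreign government 53.3.)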